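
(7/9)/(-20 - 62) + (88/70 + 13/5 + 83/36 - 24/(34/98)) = -63.02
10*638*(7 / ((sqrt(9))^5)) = 44660 / 243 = 183.79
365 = 365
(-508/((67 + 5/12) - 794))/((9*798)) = 1016/10436643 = 0.00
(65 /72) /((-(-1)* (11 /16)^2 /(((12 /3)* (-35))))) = -291200 /1089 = -267.40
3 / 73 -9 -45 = -3939 / 73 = -53.96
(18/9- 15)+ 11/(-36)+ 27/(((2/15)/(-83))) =-605549/36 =-16820.81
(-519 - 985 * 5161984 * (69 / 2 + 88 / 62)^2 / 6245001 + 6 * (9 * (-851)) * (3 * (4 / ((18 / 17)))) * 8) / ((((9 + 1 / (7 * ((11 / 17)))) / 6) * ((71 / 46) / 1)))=-10964744726375374 / 4984888629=-2199596.73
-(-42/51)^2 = -196/289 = -0.68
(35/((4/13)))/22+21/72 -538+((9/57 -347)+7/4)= -550274/627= -877.63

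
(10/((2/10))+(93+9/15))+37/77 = 55471/385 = 144.08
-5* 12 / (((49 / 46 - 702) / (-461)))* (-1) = 1272360 / 32243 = 39.46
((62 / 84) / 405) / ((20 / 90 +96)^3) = 93 / 45462332720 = 0.00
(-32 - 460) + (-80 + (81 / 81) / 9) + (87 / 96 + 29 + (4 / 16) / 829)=-129399367 / 238752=-541.98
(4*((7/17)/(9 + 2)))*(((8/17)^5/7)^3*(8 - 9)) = -140737488355328/26228382420984442111259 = -0.00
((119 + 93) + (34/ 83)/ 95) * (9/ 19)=15044886/ 149815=100.42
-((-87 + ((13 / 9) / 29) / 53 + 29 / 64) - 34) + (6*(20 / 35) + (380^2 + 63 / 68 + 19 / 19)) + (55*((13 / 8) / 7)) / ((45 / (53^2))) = 5103358885351 / 35117376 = 145322.90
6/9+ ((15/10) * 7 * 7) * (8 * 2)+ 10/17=1177.25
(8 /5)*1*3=24 /5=4.80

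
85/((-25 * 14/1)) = -0.24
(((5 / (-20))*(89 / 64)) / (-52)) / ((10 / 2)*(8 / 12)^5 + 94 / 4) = 21627 / 78148096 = 0.00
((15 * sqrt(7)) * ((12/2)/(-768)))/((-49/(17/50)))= 51 * sqrt(7)/62720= 0.00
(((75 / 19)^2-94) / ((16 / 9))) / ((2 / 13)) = -3312153 / 11552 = -286.72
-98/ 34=-49/ 17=-2.88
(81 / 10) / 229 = 81 / 2290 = 0.04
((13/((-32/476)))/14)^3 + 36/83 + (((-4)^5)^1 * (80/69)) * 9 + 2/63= -6561599726455/492613632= -13319.97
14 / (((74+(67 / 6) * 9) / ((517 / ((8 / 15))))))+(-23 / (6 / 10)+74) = 113.44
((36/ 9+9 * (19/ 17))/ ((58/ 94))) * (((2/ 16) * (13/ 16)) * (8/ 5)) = 146029/ 39440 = 3.70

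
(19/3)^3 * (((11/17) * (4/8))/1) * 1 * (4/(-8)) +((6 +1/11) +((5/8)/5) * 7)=-1378511/40392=-34.13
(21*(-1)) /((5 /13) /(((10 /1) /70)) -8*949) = 91 /32887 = 0.00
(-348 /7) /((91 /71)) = -24708 /637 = -38.79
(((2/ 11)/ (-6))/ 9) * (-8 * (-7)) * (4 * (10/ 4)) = -560/ 297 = -1.89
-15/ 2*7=-105/ 2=-52.50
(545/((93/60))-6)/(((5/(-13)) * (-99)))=12662/1395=9.08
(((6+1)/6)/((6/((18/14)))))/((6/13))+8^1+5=325/24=13.54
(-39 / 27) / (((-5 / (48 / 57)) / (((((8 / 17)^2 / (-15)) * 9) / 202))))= -6656 / 41594325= -0.00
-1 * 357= -357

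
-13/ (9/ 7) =-91/ 9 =-10.11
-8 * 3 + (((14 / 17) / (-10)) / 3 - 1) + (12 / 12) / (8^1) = -50801 / 2040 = -24.90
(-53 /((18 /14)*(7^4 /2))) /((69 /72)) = -848 /23667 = -0.04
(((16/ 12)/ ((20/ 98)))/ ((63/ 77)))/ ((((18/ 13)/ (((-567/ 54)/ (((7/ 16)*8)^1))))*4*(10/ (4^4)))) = -110.73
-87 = -87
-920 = -920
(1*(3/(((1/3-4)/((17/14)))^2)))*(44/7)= 7803/3773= 2.07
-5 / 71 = -0.07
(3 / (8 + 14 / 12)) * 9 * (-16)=-2592 / 55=-47.13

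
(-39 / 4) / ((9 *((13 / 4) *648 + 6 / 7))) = -91 / 176976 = -0.00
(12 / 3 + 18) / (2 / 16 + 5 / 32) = 704 / 9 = 78.22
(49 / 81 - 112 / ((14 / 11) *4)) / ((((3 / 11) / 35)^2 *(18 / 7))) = -1798117475 / 13122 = -137030.75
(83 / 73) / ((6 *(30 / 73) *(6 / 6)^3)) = 0.46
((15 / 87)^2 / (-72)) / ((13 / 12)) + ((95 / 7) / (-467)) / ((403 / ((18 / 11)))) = -36496885 / 73123992942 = -0.00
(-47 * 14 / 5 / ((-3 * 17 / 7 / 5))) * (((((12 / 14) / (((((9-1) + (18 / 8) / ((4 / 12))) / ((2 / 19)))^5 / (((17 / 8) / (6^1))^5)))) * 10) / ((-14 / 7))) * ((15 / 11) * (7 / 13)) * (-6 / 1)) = 4808721575 / 27339329291216357844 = 0.00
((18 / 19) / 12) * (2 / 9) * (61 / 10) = 61 / 570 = 0.11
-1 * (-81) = 81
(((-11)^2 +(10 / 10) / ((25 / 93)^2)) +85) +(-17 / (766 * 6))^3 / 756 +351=570.84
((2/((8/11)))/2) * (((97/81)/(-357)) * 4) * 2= -1067/28917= -0.04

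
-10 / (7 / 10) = -14.29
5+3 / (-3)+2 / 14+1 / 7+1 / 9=277 / 63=4.40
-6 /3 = -2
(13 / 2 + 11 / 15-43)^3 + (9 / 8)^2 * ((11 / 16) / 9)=-45754.57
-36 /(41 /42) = -1512 /41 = -36.88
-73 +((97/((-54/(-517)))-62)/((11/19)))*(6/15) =780814/1485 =525.80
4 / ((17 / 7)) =28 / 17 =1.65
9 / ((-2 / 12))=-54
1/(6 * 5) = 1/30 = 0.03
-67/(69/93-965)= 2077/29892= 0.07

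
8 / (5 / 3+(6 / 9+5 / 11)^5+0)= 78270786 / 33642403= 2.33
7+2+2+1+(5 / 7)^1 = 89 / 7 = 12.71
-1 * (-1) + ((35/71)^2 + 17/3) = 6.91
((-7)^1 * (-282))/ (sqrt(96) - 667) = -1316658/ 444793 - 7896 * sqrt(6)/ 444793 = -3.00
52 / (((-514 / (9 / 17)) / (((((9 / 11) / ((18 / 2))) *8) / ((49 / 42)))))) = -11232 / 336413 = -0.03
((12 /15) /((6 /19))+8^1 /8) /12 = 53 /180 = 0.29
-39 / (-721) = 39 / 721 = 0.05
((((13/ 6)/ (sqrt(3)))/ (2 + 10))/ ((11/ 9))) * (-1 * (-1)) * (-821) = -10673 * sqrt(3)/ 264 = -70.02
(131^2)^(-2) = 1 / 294499921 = 0.00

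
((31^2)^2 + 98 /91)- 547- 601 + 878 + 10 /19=228043393 /247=923252.60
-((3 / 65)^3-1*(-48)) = -13182027 / 274625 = -48.00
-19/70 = -0.27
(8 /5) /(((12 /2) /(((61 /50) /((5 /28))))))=3416 /1875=1.82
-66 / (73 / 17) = -1122 / 73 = -15.37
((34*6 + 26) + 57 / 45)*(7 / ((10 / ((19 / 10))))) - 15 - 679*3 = -2616623 / 1500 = -1744.42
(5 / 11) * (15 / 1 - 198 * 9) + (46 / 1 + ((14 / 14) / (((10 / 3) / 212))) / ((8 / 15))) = -28069 / 44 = -637.93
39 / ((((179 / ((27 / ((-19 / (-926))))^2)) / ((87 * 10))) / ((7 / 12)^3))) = 33680127757185 / 516952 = 65151363.68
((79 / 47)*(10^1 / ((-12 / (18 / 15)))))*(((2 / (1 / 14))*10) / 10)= -2212 / 47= -47.06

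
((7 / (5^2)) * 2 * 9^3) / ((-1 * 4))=-5103 / 50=-102.06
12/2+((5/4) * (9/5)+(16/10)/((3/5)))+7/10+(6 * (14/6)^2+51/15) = 2861/60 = 47.68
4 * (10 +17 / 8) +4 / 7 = 687 / 14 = 49.07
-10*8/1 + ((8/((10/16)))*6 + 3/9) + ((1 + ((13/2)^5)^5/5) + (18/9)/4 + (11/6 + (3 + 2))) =21169230044600450000843682503/503316480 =42059481232564548653.05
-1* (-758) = 758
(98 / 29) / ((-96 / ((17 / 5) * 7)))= -5831 / 6960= -0.84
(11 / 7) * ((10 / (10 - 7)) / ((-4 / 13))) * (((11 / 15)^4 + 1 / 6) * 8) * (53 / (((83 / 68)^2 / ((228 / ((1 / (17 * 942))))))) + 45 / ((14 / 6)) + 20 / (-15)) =-248056909118079990214 / 30760246125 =-8064204301.55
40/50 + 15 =79/5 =15.80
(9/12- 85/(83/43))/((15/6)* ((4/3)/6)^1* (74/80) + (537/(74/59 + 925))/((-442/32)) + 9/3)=-3124165178862/250584529843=-12.47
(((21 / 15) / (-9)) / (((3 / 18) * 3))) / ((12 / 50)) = -35 / 27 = -1.30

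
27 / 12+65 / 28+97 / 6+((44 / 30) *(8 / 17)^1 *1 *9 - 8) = 18.95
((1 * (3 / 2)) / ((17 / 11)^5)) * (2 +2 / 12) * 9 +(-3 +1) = 7484111 / 5679428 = 1.32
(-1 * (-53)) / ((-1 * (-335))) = 53 / 335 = 0.16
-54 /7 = -7.71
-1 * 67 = -67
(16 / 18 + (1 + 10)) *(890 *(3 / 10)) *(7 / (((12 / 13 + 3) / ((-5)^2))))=21664825 / 153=141600.16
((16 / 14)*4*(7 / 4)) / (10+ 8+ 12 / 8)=16 / 39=0.41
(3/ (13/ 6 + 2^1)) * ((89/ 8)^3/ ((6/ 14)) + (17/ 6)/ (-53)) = 784617441/ 339200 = 2313.14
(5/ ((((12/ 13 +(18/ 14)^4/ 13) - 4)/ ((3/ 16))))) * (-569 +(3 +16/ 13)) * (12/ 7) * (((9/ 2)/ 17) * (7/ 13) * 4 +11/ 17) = 15242047065/ 39549718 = 385.39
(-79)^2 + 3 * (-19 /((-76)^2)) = 1897261 /304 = 6240.99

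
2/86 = 1/43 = 0.02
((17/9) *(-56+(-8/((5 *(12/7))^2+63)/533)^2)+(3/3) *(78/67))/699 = -801350511434373466/5354409127672329777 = -0.15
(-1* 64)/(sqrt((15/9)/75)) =-192* sqrt(5) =-429.33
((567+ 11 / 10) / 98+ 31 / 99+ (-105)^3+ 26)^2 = 12613460219210341676761 / 9412880400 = 1340021298816.28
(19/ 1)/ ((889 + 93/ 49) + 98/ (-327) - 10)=304437/ 14109826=0.02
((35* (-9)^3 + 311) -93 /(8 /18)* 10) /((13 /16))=-436744 /13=-33595.69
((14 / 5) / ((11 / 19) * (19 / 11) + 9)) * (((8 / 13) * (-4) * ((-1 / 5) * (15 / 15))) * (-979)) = -219296 / 1625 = -134.95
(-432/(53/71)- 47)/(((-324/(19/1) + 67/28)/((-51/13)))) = -69213732/413347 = -167.45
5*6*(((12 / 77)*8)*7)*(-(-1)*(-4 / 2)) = -523.64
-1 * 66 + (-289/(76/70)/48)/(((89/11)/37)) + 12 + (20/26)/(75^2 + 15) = -7871468311/99187296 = -79.36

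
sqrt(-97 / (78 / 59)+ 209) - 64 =-64+ sqrt(825162) / 78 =-52.35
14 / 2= 7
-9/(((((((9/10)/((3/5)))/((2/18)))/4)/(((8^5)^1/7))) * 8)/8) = -262144/21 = -12483.05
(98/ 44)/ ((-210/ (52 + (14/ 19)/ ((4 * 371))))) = -733103/ 1329240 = -0.55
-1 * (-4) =4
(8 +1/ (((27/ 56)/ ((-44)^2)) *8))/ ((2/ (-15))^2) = 28683.33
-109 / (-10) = 109 / 10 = 10.90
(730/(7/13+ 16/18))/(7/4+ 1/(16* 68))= 6195072/21209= 292.10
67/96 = 0.70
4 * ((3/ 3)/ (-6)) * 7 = -14/ 3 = -4.67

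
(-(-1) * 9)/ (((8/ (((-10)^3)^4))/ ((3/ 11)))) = 3375000000000/ 11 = 306818181818.18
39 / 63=13 / 21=0.62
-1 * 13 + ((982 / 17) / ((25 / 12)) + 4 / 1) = 7959 / 425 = 18.73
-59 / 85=-0.69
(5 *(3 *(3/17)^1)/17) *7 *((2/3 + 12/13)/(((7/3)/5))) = 13950/3757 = 3.71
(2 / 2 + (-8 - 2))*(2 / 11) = -18 / 11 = -1.64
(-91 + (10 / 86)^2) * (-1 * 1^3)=168234 / 1849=90.99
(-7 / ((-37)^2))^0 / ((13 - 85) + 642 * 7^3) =1 / 220134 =0.00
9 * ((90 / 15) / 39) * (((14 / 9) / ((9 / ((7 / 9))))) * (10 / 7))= 0.27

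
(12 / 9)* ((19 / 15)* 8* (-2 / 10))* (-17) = 10336 / 225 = 45.94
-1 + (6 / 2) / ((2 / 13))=18.50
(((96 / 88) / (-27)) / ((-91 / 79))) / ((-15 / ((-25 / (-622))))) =-0.00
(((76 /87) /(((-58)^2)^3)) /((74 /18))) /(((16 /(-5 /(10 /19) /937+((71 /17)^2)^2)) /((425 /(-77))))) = -0.00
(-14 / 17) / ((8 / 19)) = -133 / 68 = -1.96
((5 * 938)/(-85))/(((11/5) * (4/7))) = -16415/374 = -43.89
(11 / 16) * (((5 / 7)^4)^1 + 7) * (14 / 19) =23969 / 6517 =3.68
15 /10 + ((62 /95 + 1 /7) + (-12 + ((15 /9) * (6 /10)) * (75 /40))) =-41653 /5320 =-7.83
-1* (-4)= 4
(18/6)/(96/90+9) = 45/151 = 0.30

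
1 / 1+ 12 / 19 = 31 / 19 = 1.63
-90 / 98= -45 / 49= -0.92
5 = 5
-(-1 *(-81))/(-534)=27/178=0.15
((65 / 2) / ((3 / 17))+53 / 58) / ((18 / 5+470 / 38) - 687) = -764845 / 2773038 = -0.28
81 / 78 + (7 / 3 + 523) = 41057 / 78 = 526.37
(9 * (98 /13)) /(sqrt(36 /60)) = 294 * sqrt(15) /13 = 87.59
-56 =-56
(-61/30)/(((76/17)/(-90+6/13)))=100589/2470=40.72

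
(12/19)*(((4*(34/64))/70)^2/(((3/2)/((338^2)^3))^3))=119759082675865856778367216661229106058862559232/209475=571710622632132029017148700000000000000000.00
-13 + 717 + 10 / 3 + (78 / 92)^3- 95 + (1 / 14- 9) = 1234638823 / 2044056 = 604.01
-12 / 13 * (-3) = 36 / 13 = 2.77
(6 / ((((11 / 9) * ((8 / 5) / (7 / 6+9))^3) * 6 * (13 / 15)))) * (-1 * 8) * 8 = -141863125 / 9152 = -15500.78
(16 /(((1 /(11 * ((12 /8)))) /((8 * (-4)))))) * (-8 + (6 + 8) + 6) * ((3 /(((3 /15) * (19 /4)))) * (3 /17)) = -56494.37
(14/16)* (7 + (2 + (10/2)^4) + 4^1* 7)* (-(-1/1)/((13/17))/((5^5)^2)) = 39389/507812500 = 0.00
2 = 2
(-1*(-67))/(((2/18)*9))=67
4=4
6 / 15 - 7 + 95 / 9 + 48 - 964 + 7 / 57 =-779693 / 855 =-911.92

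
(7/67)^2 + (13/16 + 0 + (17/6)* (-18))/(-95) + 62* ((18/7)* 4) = 30484875949/47762960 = 638.25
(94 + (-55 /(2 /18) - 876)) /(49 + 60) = -1277 /109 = -11.72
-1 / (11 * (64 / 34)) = -17 / 352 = -0.05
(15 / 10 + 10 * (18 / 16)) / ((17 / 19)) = 57 / 4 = 14.25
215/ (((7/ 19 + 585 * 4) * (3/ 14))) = 57190/ 133401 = 0.43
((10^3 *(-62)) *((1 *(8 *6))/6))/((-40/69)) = 855600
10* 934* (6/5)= 11208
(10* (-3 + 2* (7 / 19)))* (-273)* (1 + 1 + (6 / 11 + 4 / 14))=3655860 / 209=17492.15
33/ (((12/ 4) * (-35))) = -0.31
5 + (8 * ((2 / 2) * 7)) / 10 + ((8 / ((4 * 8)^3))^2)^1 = 889192453 / 83886080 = 10.60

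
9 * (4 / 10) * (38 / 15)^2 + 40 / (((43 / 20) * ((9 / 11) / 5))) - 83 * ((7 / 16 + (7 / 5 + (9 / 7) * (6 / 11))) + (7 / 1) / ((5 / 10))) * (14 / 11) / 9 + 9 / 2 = -52.82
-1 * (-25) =25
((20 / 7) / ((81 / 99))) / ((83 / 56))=1760 / 747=2.36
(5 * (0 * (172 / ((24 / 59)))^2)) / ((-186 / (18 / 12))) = 0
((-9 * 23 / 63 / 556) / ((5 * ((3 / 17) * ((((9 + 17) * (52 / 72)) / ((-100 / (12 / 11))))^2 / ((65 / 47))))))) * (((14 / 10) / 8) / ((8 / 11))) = -195157875 / 3674368256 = -0.05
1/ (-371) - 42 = -15583/ 371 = -42.00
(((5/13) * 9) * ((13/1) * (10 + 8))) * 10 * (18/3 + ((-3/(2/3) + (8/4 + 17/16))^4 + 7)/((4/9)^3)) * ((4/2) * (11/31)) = 12554192695275/16252928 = 772426.52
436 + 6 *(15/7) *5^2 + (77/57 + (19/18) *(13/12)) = 21831067/28728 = 759.92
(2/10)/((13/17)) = 17/65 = 0.26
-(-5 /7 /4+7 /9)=-0.60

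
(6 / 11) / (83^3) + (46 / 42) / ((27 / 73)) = 10560337505 / 3566235519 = 2.96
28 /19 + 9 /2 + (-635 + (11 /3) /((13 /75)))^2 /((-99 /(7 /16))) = -117209857 /70642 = -1659.21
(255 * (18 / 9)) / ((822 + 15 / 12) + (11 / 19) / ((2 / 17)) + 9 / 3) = 38760 / 63169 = 0.61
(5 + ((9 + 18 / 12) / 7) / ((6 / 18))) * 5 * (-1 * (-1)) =95 / 2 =47.50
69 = 69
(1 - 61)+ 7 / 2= -56.50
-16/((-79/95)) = 1520/79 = 19.24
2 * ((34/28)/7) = 17/49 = 0.35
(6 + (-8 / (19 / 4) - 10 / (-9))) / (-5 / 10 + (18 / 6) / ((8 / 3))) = 8.68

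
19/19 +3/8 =11/8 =1.38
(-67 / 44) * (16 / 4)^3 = -1072 / 11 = -97.45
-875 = -875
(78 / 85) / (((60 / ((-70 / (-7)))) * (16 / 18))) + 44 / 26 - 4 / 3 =14083 / 26520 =0.53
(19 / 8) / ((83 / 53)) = 1007 / 664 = 1.52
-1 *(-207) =207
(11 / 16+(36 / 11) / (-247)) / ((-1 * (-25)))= 29311 / 1086800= 0.03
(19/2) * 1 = 19/2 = 9.50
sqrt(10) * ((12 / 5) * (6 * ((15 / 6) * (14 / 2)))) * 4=1008 * sqrt(10)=3187.58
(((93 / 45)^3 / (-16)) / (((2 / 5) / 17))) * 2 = -506447 / 10800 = -46.89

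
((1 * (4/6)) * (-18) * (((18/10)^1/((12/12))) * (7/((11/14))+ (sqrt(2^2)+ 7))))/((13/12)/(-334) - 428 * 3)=0.30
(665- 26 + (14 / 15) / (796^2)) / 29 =3036604687 / 137811480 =22.03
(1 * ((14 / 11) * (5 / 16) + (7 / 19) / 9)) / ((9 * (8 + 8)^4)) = 6601 / 8875671552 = 0.00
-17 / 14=-1.21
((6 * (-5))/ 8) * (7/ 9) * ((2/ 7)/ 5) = -1/ 6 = -0.17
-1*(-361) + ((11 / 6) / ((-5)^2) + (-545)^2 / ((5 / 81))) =721824911 / 150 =4812166.07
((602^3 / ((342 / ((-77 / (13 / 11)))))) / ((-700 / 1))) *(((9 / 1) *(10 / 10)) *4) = 13199116084 / 6175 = 2137508.68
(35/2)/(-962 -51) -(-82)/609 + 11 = 13716991/1233834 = 11.12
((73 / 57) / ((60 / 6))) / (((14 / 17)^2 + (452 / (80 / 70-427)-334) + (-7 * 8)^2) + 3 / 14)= 440231099 / 9631072801215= 0.00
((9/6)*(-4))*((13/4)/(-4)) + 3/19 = 765/152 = 5.03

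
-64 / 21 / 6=-0.51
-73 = -73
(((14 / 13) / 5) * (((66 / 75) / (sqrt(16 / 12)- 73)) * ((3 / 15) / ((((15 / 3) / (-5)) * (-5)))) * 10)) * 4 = -49056 / 11805625- 448 * sqrt(3) / 11805625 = -0.00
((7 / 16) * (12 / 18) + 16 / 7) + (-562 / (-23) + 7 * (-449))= -12040177 / 3864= -3115.99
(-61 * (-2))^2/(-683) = -14884/683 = -21.79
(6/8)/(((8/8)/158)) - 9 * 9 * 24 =-3651/2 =-1825.50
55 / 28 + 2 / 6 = 193 / 84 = 2.30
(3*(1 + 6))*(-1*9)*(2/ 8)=-189/ 4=-47.25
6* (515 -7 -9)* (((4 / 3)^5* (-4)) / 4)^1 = -1021952 / 81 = -12616.69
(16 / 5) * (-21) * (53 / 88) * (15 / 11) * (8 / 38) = -11.62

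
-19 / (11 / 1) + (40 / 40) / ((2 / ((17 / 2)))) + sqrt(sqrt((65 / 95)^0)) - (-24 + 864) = -36805 / 44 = -836.48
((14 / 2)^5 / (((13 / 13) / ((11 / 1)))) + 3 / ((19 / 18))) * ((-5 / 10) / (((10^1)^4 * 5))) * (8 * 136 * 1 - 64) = -112406944 / 59375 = -1893.17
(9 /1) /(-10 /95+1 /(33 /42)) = 1881 /244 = 7.71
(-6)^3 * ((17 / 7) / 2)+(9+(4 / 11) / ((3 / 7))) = -252.44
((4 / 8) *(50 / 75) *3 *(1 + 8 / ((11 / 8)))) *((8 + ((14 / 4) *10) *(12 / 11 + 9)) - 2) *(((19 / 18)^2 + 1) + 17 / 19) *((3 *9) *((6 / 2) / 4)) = 5488827975 / 36784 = 149217.81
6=6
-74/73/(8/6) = -111/146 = -0.76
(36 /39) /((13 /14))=168 /169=0.99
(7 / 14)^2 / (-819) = -1 / 3276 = -0.00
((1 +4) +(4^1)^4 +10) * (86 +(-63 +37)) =16260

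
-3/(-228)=1/76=0.01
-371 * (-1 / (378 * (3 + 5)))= 53 / 432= 0.12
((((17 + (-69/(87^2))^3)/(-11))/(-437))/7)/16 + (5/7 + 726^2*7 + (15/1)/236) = 235275819054070867921309/63768458831656194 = 3689532.78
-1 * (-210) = 210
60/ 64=15/ 16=0.94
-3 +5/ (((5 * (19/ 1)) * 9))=-512/ 171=-2.99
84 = 84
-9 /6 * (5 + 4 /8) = -33 /4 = -8.25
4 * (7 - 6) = 4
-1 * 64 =-64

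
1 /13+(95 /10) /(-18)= -0.45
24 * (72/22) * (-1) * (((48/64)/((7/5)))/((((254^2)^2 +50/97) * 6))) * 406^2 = -22841560/82244246513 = -0.00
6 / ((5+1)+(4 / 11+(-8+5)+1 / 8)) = 528 / 307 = 1.72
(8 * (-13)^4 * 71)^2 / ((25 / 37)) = 9737449400880448 / 25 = 389497976035217.92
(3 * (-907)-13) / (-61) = 2734 / 61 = 44.82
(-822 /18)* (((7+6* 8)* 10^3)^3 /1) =-22793375000000000 /3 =-7597791666666666.67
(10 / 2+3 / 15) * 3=78 / 5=15.60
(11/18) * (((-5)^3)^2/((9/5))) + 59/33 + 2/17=160760851/30294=5306.69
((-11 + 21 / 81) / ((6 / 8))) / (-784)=145 / 7938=0.02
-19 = -19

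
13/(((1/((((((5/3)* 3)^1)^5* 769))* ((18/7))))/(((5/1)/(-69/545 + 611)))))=766176328125/1165241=657526.06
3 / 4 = 0.75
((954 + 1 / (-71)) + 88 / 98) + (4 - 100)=2988057 / 3479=858.88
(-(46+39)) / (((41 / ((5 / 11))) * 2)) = -425 / 902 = -0.47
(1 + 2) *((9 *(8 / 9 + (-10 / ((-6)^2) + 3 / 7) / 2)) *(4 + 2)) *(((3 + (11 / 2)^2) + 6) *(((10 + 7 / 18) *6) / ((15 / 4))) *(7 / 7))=7134237 / 70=101917.67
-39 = -39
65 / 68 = 0.96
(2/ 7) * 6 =12/ 7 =1.71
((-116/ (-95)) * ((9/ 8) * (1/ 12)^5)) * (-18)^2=87/ 48640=0.00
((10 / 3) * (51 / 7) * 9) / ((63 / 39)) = 6630 / 49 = 135.31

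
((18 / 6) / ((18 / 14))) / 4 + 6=79 / 12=6.58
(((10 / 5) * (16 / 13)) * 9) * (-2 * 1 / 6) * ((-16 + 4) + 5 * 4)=-768 / 13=-59.08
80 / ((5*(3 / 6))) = 32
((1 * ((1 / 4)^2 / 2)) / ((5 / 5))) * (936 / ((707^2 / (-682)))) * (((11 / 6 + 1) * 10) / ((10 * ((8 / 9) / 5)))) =-10173735 / 15995168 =-0.64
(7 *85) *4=2380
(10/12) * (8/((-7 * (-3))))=0.32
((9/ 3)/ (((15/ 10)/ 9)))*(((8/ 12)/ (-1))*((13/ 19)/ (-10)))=78/ 95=0.82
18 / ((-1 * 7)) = -18 / 7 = -2.57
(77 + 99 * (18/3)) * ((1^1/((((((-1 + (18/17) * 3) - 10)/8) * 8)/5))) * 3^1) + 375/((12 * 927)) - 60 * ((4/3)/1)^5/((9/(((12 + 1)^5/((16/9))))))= -26047785138275/4438476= -5868632.64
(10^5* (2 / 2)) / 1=100000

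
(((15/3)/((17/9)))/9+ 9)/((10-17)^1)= -158/119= -1.33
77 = 77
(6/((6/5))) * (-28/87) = -140/87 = -1.61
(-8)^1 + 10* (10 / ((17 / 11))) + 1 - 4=913 / 17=53.71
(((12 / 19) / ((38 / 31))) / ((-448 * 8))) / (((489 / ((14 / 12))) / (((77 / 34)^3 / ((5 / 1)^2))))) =-14152523 / 88810186444800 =-0.00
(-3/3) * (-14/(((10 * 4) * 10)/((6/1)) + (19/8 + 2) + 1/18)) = 1008/5119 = 0.20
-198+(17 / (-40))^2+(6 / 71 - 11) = -23712281 / 113600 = -208.73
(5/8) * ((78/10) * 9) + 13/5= 1859/40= 46.48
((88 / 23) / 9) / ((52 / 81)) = 198 / 299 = 0.66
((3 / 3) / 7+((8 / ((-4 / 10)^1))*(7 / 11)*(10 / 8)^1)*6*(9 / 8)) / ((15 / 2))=-33031 / 2310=-14.30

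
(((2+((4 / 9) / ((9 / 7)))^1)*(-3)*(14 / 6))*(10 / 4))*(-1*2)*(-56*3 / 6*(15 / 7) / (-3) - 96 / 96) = 126350 / 81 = 1559.88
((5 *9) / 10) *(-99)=-891 / 2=-445.50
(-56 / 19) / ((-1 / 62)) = 3472 / 19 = 182.74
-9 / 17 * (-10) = 90 / 17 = 5.29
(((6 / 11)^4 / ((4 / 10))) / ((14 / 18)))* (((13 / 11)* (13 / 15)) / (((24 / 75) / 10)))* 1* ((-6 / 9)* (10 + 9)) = -130045500 / 1127357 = -115.35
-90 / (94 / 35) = -1575 / 47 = -33.51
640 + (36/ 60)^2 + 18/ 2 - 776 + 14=-2816/ 25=-112.64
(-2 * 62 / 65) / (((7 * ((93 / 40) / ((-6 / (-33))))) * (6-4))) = -32 / 3003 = -0.01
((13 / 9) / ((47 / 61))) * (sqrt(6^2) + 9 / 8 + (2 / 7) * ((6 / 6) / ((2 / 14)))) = 57889 / 3384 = 17.11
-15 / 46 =-0.33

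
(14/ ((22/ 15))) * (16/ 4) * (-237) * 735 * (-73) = 485528972.73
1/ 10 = 0.10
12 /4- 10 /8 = 7 /4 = 1.75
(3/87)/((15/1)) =1/435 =0.00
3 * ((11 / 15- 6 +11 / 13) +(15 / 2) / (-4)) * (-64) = 78568 / 65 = 1208.74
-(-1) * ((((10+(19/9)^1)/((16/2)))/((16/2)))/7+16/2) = 32365/4032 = 8.03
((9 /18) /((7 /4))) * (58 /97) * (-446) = -51736 /679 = -76.19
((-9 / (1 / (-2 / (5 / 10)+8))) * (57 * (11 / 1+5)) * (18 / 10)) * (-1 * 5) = 295488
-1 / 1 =-1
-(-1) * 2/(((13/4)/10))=80/13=6.15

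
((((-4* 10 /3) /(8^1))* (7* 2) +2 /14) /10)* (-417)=67693 /70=967.04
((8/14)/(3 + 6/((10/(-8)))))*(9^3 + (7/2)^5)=-200675/504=-398.16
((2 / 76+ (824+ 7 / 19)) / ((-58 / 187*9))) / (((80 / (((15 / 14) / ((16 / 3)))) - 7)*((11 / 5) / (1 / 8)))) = -2662795 / 62082272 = -0.04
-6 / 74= -3 / 37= -0.08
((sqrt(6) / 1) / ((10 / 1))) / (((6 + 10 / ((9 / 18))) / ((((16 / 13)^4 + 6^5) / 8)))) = 6942371 * sqrt(6) / 1856465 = 9.16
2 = 2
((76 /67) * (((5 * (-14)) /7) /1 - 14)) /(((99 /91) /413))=-22850464 /2211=-10334.90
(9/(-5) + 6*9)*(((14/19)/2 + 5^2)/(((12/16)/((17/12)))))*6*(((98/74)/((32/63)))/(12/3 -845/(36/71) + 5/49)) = -485244292113/20615608570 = -23.54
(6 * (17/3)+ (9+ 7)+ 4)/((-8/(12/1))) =-81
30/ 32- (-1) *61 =991/ 16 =61.94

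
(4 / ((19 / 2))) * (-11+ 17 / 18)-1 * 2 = -1066 / 171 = -6.23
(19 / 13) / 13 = 19 / 169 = 0.11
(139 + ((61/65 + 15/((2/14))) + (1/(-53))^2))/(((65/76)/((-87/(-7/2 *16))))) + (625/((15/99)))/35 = 46753980906/83076175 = 562.78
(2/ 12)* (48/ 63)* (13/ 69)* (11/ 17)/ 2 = 572/ 73899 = 0.01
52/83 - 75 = -6173/83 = -74.37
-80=-80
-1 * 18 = -18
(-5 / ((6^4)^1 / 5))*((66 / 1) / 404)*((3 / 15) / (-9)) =0.00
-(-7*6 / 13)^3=74088 / 2197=33.72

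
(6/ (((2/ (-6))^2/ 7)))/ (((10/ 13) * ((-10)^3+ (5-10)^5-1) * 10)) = -2457/ 206300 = -0.01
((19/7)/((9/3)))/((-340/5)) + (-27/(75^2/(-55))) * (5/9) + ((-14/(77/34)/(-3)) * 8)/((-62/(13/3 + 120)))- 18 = -1859835697/36521100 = -50.92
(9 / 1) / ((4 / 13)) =117 / 4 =29.25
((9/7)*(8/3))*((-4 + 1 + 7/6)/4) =-11/7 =-1.57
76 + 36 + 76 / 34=1942 / 17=114.24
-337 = -337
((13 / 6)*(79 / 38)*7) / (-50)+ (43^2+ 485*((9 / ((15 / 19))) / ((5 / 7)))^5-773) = 447303179548079143 / 890625000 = 502235148.97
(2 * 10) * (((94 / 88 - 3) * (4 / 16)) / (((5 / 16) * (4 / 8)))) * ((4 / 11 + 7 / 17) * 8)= -46400 / 121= -383.47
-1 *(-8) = 8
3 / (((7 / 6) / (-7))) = -18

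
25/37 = 0.68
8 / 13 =0.62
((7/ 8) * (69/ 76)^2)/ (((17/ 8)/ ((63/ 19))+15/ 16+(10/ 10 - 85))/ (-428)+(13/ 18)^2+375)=0.00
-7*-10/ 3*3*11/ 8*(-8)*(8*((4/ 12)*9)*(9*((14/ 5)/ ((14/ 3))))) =-99792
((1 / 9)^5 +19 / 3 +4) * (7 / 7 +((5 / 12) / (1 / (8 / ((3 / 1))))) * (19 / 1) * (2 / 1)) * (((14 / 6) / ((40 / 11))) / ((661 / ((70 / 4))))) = 7.59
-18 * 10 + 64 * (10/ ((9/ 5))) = 1580/ 9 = 175.56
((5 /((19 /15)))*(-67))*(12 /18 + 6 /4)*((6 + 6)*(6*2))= -1567800 /19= -82515.79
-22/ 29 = -0.76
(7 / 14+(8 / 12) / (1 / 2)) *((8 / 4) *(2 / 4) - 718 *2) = -15785 / 6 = -2630.83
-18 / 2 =-9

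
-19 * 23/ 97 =-437/ 97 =-4.51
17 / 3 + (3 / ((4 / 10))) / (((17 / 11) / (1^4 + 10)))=6023 / 102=59.05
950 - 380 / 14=6460 / 7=922.86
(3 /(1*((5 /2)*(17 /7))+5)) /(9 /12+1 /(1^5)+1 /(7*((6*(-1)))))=3528 /22475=0.16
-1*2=-2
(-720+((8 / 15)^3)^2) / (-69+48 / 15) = 8200987856 / 749503125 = 10.94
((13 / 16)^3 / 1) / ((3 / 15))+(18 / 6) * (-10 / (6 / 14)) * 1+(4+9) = -222487 / 4096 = -54.32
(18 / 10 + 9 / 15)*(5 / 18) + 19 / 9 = 25 / 9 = 2.78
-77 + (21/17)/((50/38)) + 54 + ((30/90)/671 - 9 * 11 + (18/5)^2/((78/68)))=-1220756182/11121825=-109.76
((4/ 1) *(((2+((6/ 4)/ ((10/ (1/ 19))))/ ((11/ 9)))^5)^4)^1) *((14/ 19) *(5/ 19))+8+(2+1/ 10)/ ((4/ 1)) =20760373770763503561139308979804706475753568141709760049132392408506076459119607/ 23931661208942171161385101124052126564694316582596771840000000000000000000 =867485.70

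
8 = 8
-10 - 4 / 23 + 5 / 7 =-1523 / 161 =-9.46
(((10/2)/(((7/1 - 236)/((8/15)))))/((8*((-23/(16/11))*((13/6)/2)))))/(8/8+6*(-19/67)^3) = 19248832/195532566229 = 0.00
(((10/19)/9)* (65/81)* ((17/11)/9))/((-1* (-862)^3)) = 5525/439145185383036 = 0.00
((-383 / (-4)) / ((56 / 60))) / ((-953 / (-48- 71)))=97665 / 7624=12.81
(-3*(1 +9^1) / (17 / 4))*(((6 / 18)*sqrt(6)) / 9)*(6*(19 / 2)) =-760*sqrt(6) / 51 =-36.50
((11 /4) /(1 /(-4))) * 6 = -66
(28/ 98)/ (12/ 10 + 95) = 10/ 3367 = 0.00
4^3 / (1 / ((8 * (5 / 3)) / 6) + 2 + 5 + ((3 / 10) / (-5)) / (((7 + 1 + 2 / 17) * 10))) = 1472000 / 171333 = 8.59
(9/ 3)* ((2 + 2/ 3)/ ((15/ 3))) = 8/ 5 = 1.60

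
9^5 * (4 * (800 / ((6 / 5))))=157464000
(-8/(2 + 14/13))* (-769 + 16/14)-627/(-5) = 74264/35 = 2121.83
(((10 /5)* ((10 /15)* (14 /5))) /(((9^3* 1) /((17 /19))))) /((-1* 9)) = -952 /1869885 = -0.00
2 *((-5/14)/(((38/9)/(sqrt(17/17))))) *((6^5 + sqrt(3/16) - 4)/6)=-29145/133 - 15 *sqrt(3)/2128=-219.15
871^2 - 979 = 757662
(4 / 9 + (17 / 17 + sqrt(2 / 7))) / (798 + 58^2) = sqrt(14) / 29134 + 13 / 37458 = 0.00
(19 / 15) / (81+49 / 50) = 190 / 12297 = 0.02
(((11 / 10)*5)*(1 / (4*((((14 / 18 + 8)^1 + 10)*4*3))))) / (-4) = -33 / 21632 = -0.00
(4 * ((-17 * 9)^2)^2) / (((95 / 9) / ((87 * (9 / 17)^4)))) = 134822330172 / 95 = 1419182422.86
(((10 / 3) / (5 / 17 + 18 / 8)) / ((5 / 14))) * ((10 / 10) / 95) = 1904 / 49305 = 0.04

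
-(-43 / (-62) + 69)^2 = -18671041 / 3844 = -4857.19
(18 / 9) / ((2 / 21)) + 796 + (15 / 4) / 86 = 281063 / 344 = 817.04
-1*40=-40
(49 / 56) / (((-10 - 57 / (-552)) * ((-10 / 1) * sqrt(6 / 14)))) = 161 * sqrt(21) / 54630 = 0.01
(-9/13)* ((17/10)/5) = -153/650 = -0.24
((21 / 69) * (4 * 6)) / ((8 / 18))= 378 / 23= 16.43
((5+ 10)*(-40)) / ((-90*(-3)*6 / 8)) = -80 / 27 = -2.96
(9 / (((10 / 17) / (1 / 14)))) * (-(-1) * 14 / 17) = 0.90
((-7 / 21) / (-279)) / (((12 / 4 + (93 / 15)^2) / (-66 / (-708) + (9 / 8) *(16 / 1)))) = 7625 / 14617368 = 0.00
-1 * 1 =-1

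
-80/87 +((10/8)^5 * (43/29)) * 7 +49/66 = 10289019/326656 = 31.50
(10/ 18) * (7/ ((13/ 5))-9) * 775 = -317750/ 117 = -2715.81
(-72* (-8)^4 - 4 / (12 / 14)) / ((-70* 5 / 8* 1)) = 6740.95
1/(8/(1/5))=0.02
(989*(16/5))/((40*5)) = 1978/125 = 15.82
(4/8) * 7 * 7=49/2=24.50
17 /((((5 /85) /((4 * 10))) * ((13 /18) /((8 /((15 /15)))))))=1664640 /13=128049.23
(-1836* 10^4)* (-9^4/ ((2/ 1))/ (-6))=-10038330000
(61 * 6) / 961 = 366 / 961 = 0.38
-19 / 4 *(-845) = 16055 / 4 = 4013.75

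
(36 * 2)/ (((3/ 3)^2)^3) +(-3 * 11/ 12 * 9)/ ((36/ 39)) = 723/ 16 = 45.19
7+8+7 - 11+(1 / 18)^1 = 199 / 18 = 11.06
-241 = -241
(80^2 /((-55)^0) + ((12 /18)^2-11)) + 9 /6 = 115037 /18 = 6390.94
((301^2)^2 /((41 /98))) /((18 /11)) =4424403707339 /369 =11990253949.43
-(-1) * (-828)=-828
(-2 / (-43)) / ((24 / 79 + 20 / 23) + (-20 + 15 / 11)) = -0.00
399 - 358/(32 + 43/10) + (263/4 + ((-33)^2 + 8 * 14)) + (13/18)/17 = 1655.93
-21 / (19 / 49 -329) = 1029 / 16102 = 0.06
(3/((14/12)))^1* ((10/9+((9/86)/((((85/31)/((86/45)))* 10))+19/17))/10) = 85529/148750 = 0.57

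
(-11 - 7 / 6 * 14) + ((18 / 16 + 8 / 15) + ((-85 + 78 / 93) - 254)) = -451157 / 1240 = -363.84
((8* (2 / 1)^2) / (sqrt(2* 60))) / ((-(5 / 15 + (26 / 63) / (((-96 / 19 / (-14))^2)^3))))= -146767085568* sqrt(30) / 51487237356335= -0.02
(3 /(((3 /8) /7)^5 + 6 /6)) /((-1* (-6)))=275365888 /550732019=0.50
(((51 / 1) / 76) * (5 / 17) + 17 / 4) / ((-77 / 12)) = -1014 / 1463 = -0.69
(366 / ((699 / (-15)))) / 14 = -915 / 1631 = -0.56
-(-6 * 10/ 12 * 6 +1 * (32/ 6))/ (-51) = -74/ 153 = -0.48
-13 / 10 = -1.30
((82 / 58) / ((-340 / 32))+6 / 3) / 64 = 2301 / 78880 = 0.03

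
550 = 550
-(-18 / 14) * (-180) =-1620 / 7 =-231.43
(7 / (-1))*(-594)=4158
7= 7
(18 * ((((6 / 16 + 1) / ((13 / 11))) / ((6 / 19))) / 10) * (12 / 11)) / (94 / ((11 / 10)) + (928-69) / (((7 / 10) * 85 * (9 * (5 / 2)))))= 22160061 / 263717792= 0.08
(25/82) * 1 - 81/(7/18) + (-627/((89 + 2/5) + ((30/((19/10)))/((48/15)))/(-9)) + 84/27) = -211.93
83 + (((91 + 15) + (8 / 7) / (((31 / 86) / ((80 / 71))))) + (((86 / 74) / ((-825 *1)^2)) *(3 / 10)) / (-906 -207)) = 39600222052574107 / 205638095643750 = 192.57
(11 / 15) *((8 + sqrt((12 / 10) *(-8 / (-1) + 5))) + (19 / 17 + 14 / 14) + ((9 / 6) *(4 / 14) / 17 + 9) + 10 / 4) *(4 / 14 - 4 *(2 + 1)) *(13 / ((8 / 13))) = -7698119 / 1960 - 76219 *sqrt(390) / 2100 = -4644.38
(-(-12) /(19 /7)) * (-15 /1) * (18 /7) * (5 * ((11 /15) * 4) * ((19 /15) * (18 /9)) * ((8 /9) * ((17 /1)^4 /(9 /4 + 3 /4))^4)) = -274059832643755803284992 /81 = -3383454723996985225740.64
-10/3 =-3.33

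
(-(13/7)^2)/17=-0.20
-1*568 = -568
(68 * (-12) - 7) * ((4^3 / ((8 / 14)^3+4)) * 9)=-40649616 / 359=-113230.13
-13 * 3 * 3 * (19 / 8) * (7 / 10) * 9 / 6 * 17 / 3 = -264537 / 160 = -1653.36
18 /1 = 18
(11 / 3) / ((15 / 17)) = 187 / 45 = 4.16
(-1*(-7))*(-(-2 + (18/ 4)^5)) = -412895/ 32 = -12902.97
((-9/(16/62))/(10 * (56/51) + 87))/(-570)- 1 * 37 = -281026537/7595440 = -37.00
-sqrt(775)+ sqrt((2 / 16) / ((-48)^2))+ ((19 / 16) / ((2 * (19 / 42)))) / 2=-5 * sqrt(31)+ sqrt(2) / 192+ 21 / 32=-27.18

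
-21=-21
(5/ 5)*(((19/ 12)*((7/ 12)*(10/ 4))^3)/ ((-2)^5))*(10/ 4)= -4073125/ 10616832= -0.38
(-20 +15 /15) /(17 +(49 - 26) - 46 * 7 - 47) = 0.06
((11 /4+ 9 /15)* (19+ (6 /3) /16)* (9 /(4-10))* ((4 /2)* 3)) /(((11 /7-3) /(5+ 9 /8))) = 31644837 /12800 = 2472.25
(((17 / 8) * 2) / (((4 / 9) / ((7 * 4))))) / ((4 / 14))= 937.12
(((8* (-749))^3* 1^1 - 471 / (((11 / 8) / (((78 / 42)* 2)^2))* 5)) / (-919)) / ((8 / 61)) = 4420934021780876 / 2476705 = 1785006297.39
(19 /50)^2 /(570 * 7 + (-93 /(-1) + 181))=0.00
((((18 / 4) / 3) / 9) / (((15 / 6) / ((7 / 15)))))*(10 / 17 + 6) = 784 / 3825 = 0.20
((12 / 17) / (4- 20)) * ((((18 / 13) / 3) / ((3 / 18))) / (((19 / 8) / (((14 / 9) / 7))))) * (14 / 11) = -672 / 46189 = -0.01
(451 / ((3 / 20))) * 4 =36080 / 3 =12026.67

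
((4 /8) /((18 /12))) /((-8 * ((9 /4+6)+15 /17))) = -17 /3726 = -0.00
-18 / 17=-1.06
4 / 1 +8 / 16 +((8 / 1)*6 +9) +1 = 125 / 2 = 62.50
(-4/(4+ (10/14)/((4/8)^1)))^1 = -14/19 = -0.74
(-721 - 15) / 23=-32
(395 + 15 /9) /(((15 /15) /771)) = 305830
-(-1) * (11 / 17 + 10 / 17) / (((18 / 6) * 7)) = 1 / 17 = 0.06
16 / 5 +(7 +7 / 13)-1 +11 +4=24.74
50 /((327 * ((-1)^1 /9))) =-1.38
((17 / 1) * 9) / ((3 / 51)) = 2601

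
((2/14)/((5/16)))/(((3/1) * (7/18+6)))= 0.02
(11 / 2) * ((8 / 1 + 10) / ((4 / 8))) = 198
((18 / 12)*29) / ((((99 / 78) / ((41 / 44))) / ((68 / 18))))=262769 / 2178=120.65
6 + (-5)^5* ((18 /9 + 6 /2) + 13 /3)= -87482 /3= -29160.67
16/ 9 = 1.78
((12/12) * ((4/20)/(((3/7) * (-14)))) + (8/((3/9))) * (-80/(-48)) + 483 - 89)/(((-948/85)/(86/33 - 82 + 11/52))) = 30072705271/9760608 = 3081.03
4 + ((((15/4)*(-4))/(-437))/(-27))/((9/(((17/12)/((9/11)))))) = 15290569/3822876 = 4.00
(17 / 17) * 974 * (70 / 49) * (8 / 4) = 19480 / 7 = 2782.86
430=430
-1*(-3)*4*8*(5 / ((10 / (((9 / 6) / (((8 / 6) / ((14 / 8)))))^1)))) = 189 / 2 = 94.50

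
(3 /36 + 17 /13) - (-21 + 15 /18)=21.56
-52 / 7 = -7.43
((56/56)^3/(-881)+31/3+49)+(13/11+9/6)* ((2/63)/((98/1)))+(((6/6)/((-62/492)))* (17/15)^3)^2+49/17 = 26894691162998698927/137458013464406250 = 195.66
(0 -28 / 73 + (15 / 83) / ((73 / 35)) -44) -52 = -583463 / 6059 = -96.30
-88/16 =-11/2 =-5.50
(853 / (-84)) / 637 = -853 / 53508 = -0.02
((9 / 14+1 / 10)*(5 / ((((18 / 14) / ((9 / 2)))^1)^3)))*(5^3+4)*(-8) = -164346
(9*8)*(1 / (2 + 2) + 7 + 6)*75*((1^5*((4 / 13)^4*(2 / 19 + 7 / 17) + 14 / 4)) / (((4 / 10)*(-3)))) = -3855467278125 / 18450406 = -208963.82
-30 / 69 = -10 / 23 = -0.43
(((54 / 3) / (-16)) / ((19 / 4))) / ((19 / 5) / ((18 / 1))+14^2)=-405 / 335521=-0.00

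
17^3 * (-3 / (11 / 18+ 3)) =-265302 / 65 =-4081.57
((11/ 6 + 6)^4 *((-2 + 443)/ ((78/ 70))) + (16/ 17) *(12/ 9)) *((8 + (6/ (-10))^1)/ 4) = 5263887116431/ 1909440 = 2756770.11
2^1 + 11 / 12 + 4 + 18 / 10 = 523 / 60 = 8.72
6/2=3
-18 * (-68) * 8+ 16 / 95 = 930256 / 95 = 9792.17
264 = 264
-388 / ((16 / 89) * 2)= -8633 / 8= -1079.12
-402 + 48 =-354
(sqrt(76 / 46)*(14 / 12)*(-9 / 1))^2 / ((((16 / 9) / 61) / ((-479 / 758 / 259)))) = -314776287 / 20641856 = -15.25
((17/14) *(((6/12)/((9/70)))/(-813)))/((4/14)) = -595/29268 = -0.02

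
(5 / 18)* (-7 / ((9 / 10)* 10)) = -35 / 162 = -0.22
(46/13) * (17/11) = 782/143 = 5.47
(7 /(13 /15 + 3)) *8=420 /29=14.48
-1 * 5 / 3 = -1.67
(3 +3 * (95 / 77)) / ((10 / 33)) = 774 / 35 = 22.11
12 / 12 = 1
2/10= 1/5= 0.20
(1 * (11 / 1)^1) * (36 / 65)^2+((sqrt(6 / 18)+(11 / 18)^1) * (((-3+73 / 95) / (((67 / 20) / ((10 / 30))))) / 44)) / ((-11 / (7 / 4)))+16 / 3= 371 * sqrt(3) / 1386297+27820263347 / 3194784450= 8.71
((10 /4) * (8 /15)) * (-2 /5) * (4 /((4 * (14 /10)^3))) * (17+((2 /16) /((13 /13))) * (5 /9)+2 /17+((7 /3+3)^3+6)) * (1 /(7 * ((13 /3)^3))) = -16054975 /269024847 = -0.06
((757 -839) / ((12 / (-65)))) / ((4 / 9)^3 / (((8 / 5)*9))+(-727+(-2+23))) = -5828355 / 9264052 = -0.63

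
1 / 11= 0.09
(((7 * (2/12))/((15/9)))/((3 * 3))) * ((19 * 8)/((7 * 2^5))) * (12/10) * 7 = 133/300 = 0.44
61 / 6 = 10.17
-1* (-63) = 63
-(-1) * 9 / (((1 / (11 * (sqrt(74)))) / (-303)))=-29997 * sqrt(74)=-258043.95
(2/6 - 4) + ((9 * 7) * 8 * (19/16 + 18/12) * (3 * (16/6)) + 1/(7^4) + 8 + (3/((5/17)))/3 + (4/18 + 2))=1171851313/108045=10845.96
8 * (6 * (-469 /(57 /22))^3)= -17575454038912 /61731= -284710340.65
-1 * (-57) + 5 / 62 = 57.08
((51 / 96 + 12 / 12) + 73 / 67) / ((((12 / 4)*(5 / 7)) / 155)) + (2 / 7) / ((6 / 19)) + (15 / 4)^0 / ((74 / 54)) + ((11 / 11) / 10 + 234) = 3542559589 / 8329440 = 425.31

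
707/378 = 101/54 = 1.87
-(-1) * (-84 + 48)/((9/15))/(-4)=15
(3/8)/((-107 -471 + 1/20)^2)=50/44536827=0.00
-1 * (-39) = 39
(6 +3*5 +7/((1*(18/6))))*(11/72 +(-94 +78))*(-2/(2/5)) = 199675/108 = 1848.84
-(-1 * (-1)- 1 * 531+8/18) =4766/9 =529.56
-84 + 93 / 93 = -83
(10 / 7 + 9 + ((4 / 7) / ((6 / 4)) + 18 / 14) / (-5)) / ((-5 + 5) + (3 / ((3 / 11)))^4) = 212 / 307461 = 0.00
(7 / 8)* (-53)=-371 / 8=-46.38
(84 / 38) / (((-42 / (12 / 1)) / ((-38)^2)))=-912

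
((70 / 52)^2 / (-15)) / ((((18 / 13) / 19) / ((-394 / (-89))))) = -917035 / 124956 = -7.34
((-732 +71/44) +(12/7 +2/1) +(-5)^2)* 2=-216115/154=-1403.34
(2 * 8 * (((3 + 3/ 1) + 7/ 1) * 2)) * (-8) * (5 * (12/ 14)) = -99840/ 7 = -14262.86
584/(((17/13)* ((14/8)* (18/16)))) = 226.84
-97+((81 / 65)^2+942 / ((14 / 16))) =29016752 / 29575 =981.12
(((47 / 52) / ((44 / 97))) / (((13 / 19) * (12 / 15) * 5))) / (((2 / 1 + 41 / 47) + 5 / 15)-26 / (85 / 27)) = -1038152685 / 7205424512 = -0.14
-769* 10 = -7690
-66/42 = -11/7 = -1.57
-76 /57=-4 /3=-1.33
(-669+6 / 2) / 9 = -74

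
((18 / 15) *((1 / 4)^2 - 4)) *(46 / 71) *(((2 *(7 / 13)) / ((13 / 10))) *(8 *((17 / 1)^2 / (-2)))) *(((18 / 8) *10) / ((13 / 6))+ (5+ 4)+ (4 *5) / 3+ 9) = 102755.33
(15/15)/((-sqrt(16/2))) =-0.35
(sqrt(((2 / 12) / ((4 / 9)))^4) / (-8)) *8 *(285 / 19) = -135 / 64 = -2.11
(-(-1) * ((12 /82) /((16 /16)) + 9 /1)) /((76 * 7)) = 375 /21812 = 0.02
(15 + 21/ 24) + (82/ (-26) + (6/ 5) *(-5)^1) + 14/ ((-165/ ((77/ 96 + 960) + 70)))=-8313077/ 102960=-80.74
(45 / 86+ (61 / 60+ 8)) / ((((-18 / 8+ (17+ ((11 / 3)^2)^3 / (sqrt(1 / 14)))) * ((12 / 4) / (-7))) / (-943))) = -566029209616983 / 151146312884467345+ 93255704133200532 * sqrt(14) / 151146312884467345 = 2.30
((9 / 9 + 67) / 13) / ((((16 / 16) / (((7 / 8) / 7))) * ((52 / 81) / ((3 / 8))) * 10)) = 4131 / 108160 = 0.04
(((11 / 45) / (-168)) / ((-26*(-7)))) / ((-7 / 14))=11 / 687960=0.00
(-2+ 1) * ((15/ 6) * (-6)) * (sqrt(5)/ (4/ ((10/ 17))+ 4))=25 * sqrt(5)/ 18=3.11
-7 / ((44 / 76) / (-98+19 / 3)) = 3325 / 3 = 1108.33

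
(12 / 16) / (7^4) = 0.00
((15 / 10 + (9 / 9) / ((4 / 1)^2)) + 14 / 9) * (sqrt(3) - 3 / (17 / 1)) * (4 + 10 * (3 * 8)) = 1183.49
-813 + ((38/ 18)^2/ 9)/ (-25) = -14817286/ 18225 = -813.02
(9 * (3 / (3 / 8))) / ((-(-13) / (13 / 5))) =72 / 5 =14.40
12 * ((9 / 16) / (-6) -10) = -969 / 8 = -121.12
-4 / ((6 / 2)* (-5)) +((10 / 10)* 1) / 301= 0.27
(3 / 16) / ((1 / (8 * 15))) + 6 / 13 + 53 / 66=10195 / 429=23.76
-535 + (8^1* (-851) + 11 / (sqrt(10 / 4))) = -7343 + 11* sqrt(10) / 5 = -7336.04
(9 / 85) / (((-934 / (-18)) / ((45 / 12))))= 243 / 31756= 0.01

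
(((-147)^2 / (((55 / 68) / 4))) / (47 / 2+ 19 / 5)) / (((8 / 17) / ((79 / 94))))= 46986198 / 6721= 6990.95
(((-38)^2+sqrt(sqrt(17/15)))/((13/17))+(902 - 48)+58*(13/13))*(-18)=-655272/13 - 102*15^(3/4)*17^(1/4)/65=-50429.83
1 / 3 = 0.33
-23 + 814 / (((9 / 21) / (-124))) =-706621 / 3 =-235540.33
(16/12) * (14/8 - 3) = -5/3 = -1.67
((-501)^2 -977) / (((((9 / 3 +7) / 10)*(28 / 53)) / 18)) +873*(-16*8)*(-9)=66670596 / 7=9524370.86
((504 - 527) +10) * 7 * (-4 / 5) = 364 / 5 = 72.80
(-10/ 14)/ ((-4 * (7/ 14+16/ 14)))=5/ 46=0.11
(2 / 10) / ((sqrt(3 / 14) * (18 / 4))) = 2 * sqrt(42) / 135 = 0.10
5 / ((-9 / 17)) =-85 / 9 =-9.44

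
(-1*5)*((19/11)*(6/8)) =-285/44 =-6.48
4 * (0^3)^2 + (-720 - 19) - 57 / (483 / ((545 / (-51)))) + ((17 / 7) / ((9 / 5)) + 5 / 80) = -290207159 / 394128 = -736.33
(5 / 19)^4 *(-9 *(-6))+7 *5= 4594985 / 130321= 35.26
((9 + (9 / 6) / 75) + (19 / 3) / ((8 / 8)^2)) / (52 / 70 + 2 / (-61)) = 983381 / 45480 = 21.62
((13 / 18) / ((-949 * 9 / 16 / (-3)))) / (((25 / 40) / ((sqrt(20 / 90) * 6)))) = 128 * sqrt(2) / 9855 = 0.02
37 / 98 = 0.38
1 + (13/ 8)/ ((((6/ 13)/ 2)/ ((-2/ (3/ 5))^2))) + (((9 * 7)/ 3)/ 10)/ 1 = 10981/ 135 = 81.34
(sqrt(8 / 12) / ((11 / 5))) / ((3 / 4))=0.49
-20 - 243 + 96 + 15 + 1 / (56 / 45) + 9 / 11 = -92633 / 616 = -150.38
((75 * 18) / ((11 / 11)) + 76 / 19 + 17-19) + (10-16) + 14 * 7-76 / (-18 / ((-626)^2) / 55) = 819033836 / 9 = 91003759.56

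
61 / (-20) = -3.05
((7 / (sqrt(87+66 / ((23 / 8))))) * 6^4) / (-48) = -18.02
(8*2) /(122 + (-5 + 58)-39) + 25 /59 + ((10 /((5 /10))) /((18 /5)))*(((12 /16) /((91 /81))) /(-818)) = 80162643 /149322628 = 0.54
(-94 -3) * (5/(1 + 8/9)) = -4365/17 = -256.76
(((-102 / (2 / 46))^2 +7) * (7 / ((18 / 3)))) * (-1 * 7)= -269682427 / 6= -44947071.17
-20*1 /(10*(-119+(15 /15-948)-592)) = 1 /829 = 0.00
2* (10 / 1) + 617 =637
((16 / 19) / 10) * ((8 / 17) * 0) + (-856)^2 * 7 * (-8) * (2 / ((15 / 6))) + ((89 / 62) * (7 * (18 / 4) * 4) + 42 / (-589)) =-96673724441 / 2945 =-32826392.00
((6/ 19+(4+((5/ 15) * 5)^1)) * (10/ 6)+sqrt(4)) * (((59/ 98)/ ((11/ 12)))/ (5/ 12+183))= 966184/ 22540441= 0.04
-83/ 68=-1.22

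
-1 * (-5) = 5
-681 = -681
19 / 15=1.27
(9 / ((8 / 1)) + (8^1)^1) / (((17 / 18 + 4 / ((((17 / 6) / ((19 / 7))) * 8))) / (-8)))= -156366 / 3049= -51.28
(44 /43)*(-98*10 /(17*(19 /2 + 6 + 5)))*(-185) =15954400 /29971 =532.33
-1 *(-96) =96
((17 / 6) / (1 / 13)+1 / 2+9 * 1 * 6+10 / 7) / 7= 1948 / 147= 13.25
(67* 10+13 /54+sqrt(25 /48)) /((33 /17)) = 85* sqrt(3) /396+615281 /1782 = 345.65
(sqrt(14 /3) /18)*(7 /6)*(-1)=-7*sqrt(42) /324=-0.14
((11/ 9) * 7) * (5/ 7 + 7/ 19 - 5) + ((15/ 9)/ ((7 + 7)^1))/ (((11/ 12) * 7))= -3087299/ 92169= -33.50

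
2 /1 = 2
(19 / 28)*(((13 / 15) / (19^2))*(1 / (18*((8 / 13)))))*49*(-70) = -8281 / 16416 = -0.50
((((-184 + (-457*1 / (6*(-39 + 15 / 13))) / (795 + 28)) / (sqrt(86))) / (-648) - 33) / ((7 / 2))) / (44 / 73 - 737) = 0.01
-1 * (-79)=79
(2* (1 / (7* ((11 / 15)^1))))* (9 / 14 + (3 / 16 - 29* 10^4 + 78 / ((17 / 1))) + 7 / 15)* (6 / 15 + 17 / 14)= -935892206621 / 5131280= -182389.62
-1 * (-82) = 82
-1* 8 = -8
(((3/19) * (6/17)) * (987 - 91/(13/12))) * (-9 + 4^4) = 211302/17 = 12429.53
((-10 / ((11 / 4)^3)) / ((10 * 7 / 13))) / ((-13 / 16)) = 1024 / 9317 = 0.11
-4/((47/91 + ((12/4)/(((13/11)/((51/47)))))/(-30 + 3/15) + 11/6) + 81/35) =-10924680/12486007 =-0.87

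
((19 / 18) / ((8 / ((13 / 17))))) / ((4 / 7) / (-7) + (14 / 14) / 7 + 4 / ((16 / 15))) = 12103 / 457164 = 0.03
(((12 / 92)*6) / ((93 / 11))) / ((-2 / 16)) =-528 / 713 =-0.74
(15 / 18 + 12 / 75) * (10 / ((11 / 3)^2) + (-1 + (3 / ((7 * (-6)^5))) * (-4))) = -4186751 / 16465680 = -0.25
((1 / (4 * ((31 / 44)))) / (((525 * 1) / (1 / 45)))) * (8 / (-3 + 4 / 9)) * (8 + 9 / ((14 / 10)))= -8888 / 13101375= -0.00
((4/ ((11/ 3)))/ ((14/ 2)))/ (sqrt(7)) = 12 * sqrt(7)/ 539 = 0.06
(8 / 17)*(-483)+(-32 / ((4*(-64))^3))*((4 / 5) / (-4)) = -10129244177 / 44564480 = -227.29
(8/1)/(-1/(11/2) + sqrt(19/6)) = 1056/2275 + 968 * sqrt(114)/2275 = 5.01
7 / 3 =2.33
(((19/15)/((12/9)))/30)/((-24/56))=-133/1800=-0.07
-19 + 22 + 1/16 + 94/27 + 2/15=14423/2160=6.68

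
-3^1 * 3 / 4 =-9 / 4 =-2.25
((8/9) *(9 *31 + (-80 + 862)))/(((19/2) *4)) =4244/171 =24.82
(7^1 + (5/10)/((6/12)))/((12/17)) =34/3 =11.33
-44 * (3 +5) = -352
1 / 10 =0.10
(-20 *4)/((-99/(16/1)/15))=6400/33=193.94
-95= -95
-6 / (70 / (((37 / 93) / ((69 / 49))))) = -259 / 10695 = -0.02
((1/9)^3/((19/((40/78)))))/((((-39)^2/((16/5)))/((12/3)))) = 256/821627469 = 0.00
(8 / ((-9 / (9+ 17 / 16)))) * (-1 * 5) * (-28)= -11270 / 9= -1252.22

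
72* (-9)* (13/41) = -8424/41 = -205.46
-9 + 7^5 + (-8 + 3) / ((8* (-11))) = 1478229 / 88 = 16798.06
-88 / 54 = -44 / 27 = -1.63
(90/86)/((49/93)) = 4185/2107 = 1.99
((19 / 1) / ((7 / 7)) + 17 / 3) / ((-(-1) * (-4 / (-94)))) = 1739 / 3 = 579.67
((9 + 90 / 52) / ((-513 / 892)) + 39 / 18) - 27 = -21485 / 494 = -43.49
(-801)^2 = 641601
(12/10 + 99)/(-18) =-167/30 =-5.57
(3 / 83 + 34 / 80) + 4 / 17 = 39307 / 56440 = 0.70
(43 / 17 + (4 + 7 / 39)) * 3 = 4448 / 221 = 20.13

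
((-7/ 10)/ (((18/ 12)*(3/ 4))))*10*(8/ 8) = -56/ 9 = -6.22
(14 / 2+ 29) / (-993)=-0.04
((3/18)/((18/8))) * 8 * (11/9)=176/243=0.72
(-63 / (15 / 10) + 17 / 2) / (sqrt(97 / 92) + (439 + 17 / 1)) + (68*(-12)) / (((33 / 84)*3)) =-145709653552 / 210430165 + 67*sqrt(2231) / 19130015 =-692.44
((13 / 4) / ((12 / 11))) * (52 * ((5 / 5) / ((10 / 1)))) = 1859 / 120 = 15.49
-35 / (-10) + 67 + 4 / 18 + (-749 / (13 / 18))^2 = 3271972969 / 3042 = 1075599.27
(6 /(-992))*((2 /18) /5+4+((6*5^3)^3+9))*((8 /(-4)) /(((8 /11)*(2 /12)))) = 104414065723 /2480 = 42102445.86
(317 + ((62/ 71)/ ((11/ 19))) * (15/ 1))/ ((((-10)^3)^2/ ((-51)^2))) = 689907447/ 781000000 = 0.88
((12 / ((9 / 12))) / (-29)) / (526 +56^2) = -8 / 53099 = -0.00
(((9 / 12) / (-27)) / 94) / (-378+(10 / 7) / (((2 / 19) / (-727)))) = 7 / 242670024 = 0.00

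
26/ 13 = 2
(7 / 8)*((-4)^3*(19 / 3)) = -1064 / 3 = -354.67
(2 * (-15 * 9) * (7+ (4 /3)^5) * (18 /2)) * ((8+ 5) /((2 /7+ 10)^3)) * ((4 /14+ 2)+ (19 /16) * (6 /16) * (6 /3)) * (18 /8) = -12350394875 /5308416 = -2326.57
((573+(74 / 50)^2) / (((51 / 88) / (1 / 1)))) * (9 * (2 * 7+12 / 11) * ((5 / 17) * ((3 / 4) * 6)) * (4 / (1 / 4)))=103120134912 / 36125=2854536.61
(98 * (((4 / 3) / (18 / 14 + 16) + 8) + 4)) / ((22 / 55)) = 1074080 / 363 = 2958.90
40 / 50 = 0.80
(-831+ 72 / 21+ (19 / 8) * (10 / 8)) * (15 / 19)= -651.00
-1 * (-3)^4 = -81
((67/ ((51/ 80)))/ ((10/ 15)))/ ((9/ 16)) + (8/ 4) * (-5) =41350/ 153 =270.26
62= 62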